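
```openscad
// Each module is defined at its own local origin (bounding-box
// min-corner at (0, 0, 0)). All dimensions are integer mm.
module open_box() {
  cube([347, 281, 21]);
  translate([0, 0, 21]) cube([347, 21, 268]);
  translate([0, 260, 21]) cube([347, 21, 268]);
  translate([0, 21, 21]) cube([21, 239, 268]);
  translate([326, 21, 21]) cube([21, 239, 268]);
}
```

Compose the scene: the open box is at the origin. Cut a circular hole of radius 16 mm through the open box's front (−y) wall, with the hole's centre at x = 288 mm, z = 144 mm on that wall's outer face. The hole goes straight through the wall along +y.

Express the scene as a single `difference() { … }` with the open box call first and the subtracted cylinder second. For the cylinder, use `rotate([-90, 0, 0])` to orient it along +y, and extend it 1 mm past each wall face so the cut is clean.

difference() {
  open_box();
  translate([288, -1, 144]) rotate([-90, 0, 0]) cylinder(h = 23, r = 16);
}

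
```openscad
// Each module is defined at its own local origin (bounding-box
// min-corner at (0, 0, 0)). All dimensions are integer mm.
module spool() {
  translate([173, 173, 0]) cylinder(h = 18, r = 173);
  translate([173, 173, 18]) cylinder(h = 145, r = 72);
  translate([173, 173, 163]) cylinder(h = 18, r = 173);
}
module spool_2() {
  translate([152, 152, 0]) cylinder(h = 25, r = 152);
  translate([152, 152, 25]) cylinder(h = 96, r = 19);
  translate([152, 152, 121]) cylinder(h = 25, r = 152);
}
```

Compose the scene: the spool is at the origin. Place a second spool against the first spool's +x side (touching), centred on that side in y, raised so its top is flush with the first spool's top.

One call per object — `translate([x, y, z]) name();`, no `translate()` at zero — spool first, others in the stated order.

spool();
translate([346, 21, 35]) spool_2();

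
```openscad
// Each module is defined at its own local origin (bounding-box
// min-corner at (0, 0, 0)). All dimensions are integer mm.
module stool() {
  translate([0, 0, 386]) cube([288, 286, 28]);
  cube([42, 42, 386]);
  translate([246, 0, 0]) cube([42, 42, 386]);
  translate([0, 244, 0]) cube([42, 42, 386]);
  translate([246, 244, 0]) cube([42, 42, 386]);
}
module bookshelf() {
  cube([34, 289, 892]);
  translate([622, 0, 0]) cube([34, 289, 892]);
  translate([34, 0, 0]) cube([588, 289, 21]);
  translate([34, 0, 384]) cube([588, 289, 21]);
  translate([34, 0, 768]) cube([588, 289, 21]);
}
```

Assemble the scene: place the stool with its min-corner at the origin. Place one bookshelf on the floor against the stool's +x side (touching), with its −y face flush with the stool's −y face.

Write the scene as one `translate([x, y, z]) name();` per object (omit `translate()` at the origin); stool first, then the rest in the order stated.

stool();
translate([288, 0, 0]) bookshelf();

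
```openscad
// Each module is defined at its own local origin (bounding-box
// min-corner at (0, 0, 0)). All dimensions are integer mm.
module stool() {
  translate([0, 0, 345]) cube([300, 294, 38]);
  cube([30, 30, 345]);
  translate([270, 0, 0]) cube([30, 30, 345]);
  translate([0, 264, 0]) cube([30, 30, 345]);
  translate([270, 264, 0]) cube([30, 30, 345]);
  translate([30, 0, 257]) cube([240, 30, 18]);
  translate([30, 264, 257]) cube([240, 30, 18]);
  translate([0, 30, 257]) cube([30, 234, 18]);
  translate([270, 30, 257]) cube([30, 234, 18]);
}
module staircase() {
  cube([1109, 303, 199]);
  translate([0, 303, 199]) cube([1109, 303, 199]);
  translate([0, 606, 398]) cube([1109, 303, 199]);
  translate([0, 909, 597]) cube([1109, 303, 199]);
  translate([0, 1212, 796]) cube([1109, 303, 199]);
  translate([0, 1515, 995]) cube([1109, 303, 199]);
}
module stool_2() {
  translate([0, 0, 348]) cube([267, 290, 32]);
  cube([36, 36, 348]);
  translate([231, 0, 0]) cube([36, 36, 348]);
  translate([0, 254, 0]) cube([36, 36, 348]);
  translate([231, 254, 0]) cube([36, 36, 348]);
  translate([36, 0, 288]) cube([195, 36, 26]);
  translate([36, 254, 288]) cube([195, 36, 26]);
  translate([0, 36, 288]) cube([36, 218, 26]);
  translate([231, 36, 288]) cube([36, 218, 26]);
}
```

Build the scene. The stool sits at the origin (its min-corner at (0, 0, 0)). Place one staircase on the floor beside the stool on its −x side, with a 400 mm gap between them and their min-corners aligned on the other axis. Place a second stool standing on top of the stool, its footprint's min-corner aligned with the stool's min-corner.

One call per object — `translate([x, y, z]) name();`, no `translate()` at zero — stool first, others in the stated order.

stool();
translate([-1509, 0, 0]) staircase();
translate([0, 0, 383]) stool_2();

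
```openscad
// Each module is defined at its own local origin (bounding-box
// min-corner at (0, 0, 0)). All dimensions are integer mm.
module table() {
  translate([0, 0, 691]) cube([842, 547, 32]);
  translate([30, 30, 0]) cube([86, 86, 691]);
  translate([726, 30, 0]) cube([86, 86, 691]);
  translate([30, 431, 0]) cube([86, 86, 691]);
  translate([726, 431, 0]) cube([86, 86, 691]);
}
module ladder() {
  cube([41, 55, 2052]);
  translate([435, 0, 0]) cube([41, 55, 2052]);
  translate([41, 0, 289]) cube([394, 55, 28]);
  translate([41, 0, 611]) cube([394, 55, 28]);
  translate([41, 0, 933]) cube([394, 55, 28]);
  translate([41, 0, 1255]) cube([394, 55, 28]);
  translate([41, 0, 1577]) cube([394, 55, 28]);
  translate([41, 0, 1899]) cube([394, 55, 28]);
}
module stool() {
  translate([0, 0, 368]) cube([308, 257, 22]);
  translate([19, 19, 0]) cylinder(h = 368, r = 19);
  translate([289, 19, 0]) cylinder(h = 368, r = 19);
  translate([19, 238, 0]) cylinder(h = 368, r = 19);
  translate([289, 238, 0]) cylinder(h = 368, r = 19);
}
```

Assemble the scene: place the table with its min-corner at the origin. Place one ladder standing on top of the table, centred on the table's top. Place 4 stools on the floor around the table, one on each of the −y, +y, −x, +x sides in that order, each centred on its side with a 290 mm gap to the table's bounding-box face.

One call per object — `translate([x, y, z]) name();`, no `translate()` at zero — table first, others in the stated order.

table();
translate([183, 246, 723]) ladder();
translate([267, -547, 0]) stool();
translate([267, 837, 0]) stool();
translate([-598, 145, 0]) stool();
translate([1132, 145, 0]) stool();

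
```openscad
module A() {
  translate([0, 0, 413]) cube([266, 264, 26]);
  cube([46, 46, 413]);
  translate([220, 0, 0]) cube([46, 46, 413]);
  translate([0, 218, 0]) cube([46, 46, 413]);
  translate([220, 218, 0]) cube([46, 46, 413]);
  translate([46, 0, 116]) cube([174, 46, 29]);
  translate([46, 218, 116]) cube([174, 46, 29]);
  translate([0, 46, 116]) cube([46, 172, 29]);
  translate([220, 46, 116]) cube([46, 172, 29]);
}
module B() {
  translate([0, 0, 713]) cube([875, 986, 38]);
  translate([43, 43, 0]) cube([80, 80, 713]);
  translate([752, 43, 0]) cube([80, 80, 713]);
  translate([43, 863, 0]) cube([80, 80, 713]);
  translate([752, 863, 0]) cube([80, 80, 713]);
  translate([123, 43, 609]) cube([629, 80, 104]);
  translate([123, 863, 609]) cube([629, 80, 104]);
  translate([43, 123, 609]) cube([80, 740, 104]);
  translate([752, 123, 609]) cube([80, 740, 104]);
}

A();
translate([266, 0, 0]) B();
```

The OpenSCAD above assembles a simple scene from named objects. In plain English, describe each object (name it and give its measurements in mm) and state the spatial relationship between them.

A is a four-legged stool. The seat is 266×264 mm, 26 mm thick, top at z = 439 mm. It stands on four square legs, each 46×46 mm in cross-section, from z = 0 to the seat underside, each flush with a corner of the seat. Four stretchers, 46 mm wide and 29 mm tall, connect adjacent legs with their undersides at z = 116 mm, each running between the inner faces of the legs it joins and aligned with the legs' outer faces on the other axis.

B is a table: top 875 mm (x) × 986 mm (y), 38 mm thick, upper face at z = 751 mm, on four 80×80 mm square legs, each inset 43 mm from the nearest pair of top edges, running from z = 0 to the bottom of the top. Four apron rails, 80 mm thick and 104 mm tall, run between adjacent legs with their top edges flush with the underside of the top and their outer faces flush with the legs' outer faces.

The table is against the stool's +x side, with their −y faces flush.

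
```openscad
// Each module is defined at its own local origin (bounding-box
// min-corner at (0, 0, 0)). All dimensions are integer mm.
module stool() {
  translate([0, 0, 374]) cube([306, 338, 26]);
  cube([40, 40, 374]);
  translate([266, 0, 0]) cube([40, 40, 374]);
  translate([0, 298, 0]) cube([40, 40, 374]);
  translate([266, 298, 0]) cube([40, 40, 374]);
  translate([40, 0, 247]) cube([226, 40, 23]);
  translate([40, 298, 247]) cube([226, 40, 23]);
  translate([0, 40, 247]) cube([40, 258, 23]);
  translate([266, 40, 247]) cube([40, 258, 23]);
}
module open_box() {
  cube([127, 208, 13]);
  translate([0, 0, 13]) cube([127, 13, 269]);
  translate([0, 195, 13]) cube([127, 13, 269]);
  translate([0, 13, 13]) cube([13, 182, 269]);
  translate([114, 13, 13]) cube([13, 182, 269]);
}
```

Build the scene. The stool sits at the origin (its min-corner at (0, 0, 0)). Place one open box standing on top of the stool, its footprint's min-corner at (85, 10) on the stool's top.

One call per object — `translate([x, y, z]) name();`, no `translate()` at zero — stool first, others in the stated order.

stool();
translate([85, 10, 400]) open_box();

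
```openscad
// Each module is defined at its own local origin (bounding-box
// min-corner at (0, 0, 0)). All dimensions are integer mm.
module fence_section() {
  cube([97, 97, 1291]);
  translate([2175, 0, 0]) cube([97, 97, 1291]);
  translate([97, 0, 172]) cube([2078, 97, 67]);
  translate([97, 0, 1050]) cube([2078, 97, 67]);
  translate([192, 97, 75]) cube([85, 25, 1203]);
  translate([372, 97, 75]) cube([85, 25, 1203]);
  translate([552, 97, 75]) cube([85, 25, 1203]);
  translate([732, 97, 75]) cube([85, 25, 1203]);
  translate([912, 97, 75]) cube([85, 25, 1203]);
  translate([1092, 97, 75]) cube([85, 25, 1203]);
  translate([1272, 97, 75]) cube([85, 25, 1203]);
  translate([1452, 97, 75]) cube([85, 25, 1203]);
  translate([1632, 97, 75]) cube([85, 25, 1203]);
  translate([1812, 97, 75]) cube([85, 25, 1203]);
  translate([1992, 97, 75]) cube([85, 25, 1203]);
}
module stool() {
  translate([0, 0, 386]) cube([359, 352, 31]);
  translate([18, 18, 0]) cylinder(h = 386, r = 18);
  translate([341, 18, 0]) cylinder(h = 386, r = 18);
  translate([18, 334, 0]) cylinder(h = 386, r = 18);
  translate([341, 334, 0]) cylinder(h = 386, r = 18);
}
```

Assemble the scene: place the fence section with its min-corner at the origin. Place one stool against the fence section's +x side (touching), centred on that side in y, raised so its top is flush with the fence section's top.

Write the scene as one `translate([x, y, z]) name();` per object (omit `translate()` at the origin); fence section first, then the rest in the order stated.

fence_section();
translate([2272, -115, 874]) stool();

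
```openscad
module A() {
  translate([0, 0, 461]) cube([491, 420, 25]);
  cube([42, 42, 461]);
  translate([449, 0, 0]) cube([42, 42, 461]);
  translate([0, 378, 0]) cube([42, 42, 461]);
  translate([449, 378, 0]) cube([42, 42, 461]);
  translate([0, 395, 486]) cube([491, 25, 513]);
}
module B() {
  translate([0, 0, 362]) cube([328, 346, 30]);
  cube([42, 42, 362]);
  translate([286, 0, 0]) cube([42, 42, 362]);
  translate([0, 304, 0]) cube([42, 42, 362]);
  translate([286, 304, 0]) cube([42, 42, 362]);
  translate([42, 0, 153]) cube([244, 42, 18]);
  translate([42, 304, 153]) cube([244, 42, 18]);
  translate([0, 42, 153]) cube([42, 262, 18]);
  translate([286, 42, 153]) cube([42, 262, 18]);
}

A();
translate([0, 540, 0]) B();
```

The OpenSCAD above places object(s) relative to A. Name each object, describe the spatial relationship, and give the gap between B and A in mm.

A is a chair. B is a stool. The stool is on the floor beside the chair on its +y side. The gap between the stool and the chair is 120 mm.

The stool's nearest face is 120 mm from the chair's +y face.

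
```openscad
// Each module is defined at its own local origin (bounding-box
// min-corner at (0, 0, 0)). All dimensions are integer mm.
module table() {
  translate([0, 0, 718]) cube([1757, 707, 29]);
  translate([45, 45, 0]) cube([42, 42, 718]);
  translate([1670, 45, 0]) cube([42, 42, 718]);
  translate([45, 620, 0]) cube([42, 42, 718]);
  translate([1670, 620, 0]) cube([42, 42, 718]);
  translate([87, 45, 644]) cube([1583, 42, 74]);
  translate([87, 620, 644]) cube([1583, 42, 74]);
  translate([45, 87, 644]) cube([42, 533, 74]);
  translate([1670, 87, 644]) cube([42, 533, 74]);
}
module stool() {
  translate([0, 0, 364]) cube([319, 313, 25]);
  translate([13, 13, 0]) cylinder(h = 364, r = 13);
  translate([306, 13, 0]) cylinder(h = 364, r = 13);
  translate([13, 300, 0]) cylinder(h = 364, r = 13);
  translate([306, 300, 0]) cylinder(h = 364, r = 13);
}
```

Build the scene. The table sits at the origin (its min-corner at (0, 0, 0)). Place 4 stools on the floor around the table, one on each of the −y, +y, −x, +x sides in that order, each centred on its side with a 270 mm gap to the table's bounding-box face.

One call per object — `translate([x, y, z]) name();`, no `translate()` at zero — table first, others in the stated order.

table();
translate([719, -583, 0]) stool();
translate([719, 977, 0]) stool();
translate([-589, 197, 0]) stool();
translate([2027, 197, 0]) stool();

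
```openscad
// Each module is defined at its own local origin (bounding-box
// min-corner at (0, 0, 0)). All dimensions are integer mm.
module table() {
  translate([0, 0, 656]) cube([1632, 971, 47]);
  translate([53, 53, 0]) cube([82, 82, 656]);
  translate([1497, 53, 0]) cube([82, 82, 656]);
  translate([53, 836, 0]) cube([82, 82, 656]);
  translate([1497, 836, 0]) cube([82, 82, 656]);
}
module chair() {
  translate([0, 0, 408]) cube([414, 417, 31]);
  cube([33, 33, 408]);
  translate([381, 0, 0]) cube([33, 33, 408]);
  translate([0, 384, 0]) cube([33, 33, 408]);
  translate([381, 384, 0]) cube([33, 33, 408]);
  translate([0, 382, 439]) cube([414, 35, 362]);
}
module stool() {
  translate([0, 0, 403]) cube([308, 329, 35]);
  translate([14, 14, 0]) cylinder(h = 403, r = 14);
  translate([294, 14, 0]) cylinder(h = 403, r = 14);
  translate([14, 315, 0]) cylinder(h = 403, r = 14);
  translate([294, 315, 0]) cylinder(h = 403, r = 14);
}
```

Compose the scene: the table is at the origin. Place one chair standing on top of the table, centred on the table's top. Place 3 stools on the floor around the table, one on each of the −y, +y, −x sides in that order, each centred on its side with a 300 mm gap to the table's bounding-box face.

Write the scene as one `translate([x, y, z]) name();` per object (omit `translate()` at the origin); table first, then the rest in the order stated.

table();
translate([609, 277, 703]) chair();
translate([662, -629, 0]) stool();
translate([662, 1271, 0]) stool();
translate([-608, 321, 0]) stool();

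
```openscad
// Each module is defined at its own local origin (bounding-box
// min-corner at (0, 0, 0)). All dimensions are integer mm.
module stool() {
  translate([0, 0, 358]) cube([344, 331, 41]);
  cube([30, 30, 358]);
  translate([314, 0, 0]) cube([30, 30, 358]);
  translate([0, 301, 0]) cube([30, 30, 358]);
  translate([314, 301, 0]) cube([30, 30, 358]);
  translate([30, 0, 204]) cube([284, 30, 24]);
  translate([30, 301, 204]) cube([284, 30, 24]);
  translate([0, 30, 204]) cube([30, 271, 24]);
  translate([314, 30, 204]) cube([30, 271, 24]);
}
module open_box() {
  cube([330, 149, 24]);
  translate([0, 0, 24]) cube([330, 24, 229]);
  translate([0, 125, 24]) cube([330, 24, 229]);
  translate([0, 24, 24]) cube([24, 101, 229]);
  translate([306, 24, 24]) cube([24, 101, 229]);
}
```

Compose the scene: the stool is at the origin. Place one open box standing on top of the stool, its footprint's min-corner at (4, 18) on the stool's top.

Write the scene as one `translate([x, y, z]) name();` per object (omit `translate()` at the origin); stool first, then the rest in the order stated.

stool();
translate([4, 18, 399]) open_box();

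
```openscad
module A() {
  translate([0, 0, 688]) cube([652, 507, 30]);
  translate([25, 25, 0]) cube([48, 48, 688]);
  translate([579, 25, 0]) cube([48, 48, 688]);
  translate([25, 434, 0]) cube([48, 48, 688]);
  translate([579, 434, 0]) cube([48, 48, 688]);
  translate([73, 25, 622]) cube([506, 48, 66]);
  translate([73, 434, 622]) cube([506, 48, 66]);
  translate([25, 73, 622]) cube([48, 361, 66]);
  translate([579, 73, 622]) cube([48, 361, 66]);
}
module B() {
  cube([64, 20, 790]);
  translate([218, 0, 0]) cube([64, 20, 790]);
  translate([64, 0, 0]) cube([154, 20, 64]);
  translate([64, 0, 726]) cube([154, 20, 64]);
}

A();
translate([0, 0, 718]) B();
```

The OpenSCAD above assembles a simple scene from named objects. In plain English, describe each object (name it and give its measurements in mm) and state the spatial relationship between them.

A is a table with a 652×507 mm rectangular top, 30 mm thick, top surface at z = 718 mm, supported by four 48×48 mm square legs, each inset 25 mm from the nearest pair of top edges, running from the floor. Four apron rails, 48 mm thick and 66 mm tall, run between adjacent legs with their top edges flush with the underside of the top and their outer faces flush with the legs' outer faces.

B is a picture frame with a 154×662 mm rectangular opening (x by z) and a uniform 64 mm border on every side. Frame depth is 20 mm along y. It is built from two vertical stiles running the full outside height and two horizontal rails spanning the gap between the stiles.

The picture frame is on top of the table.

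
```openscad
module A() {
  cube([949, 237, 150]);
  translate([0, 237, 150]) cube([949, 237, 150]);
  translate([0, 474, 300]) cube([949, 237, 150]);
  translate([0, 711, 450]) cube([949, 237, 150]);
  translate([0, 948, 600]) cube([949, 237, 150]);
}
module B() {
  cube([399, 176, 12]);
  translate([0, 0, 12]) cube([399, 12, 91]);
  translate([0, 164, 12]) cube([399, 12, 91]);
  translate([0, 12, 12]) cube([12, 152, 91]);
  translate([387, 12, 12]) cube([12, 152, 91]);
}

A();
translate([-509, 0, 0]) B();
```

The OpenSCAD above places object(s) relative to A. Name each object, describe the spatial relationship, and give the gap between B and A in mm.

A is a staircase. B is an open box. The open box is on the floor beside the staircase on its −x side. The gap between the open box and the staircase is 110 mm.

The open box's nearest face is 110 mm from the staircase's −x face.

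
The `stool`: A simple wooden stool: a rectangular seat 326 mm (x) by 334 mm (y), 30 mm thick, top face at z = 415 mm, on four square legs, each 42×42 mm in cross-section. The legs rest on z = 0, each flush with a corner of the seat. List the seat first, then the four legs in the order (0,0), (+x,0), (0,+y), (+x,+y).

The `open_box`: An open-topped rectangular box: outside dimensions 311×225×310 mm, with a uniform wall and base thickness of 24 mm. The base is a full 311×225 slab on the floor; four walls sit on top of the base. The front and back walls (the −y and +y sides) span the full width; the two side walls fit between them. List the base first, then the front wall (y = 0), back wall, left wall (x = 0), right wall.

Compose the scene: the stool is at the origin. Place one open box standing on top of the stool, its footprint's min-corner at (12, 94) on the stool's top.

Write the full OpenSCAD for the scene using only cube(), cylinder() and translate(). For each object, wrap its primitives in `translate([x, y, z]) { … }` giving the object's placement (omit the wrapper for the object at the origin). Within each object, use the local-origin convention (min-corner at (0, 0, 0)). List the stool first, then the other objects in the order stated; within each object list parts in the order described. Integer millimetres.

translate([0, 0, 385]) cube([326, 334, 30]);
cube([42, 42, 385]);
translate([284, 0, 0]) cube([42, 42, 385]);
translate([0, 292, 0]) cube([42, 42, 385]);
translate([284, 292, 0]) cube([42, 42, 385]);
translate([12, 94, 415]) {
  cube([311, 225, 24]);
  translate([0, 0, 24]) cube([311, 24, 286]);
  translate([0, 201, 24]) cube([311, 24, 286]);
  translate([0, 24, 24]) cube([24, 177, 286]);
  translate([287, 24, 24]) cube([24, 177, 286]);
}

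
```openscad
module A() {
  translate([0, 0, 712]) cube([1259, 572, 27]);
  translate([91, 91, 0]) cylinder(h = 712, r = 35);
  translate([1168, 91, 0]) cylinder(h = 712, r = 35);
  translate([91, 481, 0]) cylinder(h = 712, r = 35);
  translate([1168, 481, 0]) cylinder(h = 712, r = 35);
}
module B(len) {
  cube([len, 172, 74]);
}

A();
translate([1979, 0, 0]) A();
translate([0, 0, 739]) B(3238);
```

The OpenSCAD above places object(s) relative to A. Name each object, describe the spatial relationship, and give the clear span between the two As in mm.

A is a table. B is a beam. A beam spans the tops of two tables. The clear span between the two tables is 720 mm.

Second table starts at x = 1979; first ends at x = 1259; clear span = 1979 − 1259 = 720 mm.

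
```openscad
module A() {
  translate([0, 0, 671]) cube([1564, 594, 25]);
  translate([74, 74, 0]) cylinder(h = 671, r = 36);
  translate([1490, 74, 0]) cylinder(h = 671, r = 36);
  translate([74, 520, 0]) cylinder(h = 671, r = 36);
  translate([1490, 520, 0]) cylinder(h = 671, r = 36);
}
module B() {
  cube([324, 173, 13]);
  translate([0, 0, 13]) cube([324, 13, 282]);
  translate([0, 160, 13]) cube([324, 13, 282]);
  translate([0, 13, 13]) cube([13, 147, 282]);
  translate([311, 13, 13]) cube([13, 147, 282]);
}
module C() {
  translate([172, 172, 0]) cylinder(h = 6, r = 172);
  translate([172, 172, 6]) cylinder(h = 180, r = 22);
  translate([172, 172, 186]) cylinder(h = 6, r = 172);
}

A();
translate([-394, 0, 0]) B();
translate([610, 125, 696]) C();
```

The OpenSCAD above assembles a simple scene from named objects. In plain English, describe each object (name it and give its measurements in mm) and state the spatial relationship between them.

A is a table with a 1564×594 mm rectangular top, 25 mm thick, top surface at z = 696 mm, supported by four round legs of 72 mm diameter, each leg's bounding box inset 38 mm from the nearest pair of top edges, running from the floor.

B is an open storage box with external size 324×173×295 mm and wall thickness 13 mm (the base is also 13 mm thick). The base covers the whole footprint; the four walls stand on the base, with the y-facing walls full-width and the x-facing walls fitting between their inner faces.

C is a spool: two coaxial disc flanges of radius 172 mm and thickness 6 mm, joined by a core cylinder of radius 22 mm and height 180 mm. The lower flange rests on z = 0 and the three cylinders share a vertical axis.

The open box is on the floor beside the table on its −x side. The spool is on top of the table, centred.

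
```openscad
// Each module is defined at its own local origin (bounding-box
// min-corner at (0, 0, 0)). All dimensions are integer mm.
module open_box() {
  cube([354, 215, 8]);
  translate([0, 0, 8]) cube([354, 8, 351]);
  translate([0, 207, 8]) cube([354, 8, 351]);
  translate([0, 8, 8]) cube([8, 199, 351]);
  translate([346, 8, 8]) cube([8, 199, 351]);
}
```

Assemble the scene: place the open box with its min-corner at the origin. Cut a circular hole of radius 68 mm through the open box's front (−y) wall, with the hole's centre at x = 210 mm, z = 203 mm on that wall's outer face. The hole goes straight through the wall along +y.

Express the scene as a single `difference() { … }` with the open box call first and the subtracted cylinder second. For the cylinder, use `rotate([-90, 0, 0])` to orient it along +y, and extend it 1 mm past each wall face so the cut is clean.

difference() {
  open_box();
  translate([210, -1, 203]) rotate([-90, 0, 0]) cylinder(h = 10, r = 68);
}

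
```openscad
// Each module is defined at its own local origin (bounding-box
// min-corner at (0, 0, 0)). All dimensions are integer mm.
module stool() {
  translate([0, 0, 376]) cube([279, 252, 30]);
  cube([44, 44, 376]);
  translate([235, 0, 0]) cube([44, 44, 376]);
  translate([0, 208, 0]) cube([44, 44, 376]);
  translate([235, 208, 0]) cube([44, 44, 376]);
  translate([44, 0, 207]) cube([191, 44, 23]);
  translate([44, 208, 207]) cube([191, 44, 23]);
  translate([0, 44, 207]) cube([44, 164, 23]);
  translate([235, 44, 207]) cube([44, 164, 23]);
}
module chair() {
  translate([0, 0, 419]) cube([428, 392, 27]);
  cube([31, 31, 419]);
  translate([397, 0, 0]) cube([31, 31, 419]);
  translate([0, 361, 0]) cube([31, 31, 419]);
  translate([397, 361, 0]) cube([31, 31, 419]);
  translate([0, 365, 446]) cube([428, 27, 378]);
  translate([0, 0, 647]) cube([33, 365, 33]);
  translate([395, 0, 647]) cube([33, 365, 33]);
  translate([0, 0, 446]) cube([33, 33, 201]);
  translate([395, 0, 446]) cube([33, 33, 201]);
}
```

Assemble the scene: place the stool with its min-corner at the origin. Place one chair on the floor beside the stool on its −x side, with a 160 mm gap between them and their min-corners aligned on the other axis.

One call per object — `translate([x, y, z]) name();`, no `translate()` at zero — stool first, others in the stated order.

stool();
translate([-588, 0, 0]) chair();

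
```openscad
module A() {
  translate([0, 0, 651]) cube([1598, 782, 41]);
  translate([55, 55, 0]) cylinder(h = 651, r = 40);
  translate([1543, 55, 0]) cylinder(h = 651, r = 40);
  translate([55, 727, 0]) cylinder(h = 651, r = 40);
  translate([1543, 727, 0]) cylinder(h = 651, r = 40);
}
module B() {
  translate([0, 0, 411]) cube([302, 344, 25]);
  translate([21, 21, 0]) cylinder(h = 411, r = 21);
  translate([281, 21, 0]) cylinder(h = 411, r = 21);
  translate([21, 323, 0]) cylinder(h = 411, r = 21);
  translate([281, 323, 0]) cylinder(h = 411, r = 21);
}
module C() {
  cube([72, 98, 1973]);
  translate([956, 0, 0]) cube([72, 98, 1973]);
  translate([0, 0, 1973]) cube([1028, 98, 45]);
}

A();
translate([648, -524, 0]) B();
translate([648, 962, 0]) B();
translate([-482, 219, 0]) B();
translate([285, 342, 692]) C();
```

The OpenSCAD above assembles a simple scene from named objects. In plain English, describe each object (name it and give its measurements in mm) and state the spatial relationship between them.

A is a table: top 1598 mm (x) × 782 mm (y), 41 mm thick, upper face at z = 692 mm, on four round legs of 80 mm diameter, each leg's bounding box inset 15 mm from the nearest pair of top edges, running from z = 0 to the bottom of the top.

B is a four-legged stool. The seat is a 302×344×25 mm slab whose top surface is at z = 436 mm; four round legs, each 42 mm in diameter, run from the floor (z = 0) to the underside of the seat, each leg's axis is inset half a diameter from the nearest pair of seat edges (so the leg's bounding box is flush with the corner).

C is a rectangular door frame: two vertical jambs of 72×98 mm section, 1973 mm tall, with a clear opening 884 mm wide between their inner faces. A header 45 mm tall and 98 mm deep lies on top of the jambs and spans the full outside width.

Three stools sit around the table at the −y, +y, −x sides. The door frame is on top of the table, centred.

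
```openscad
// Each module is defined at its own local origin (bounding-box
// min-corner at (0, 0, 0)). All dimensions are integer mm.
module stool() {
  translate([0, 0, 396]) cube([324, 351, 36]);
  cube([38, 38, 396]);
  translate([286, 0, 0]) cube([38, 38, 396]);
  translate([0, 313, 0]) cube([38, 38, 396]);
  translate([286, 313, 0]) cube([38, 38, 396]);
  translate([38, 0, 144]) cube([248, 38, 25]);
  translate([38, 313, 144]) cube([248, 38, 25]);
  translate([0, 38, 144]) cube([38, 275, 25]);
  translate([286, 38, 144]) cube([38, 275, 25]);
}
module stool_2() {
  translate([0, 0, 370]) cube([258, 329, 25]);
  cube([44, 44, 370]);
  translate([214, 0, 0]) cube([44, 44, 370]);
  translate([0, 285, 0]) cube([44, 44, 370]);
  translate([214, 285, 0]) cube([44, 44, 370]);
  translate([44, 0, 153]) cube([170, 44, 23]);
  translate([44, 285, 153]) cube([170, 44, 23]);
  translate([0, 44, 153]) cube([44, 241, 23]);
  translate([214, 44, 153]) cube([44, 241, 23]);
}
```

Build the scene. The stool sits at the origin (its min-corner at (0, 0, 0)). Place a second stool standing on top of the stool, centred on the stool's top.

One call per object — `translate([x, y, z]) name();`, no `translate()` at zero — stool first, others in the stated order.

stool();
translate([33, 11, 432]) stool_2();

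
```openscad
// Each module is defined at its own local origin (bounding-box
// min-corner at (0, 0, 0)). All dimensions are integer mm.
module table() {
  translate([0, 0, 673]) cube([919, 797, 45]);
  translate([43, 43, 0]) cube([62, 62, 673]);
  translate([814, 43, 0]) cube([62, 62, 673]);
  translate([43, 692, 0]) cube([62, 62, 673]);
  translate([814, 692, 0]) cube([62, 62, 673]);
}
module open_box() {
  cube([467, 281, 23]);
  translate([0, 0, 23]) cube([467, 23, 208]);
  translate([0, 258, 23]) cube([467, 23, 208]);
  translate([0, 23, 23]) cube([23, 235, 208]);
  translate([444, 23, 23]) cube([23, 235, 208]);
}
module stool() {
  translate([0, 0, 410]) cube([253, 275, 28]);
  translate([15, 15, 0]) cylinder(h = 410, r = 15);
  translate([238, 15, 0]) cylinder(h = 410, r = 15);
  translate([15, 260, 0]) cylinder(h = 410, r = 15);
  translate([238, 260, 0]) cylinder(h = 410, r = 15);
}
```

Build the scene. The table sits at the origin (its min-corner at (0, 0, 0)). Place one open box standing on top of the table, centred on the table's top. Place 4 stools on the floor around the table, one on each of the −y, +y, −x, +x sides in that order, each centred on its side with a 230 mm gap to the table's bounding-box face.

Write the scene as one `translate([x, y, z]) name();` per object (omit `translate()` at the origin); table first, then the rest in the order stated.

table();
translate([226, 258, 718]) open_box();
translate([333, -505, 0]) stool();
translate([333, 1027, 0]) stool();
translate([-483, 261, 0]) stool();
translate([1149, 261, 0]) stool();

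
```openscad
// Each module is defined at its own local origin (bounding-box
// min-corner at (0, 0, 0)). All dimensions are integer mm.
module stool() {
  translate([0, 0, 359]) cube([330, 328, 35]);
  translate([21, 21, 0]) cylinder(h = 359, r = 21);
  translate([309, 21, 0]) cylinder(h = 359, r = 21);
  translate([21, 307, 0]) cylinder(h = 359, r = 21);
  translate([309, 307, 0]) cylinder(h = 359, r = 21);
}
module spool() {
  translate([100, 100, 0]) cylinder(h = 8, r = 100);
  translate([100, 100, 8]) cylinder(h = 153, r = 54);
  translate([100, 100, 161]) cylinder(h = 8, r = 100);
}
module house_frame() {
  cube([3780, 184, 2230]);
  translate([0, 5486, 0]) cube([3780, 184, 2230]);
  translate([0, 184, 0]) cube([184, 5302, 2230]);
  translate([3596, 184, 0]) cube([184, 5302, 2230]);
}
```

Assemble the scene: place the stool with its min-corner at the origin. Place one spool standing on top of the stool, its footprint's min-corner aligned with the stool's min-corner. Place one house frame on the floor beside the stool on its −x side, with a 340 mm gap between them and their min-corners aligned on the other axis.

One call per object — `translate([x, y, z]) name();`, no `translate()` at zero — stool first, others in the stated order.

stool();
translate([0, 0, 394]) spool();
translate([-4120, 0, 0]) house_frame();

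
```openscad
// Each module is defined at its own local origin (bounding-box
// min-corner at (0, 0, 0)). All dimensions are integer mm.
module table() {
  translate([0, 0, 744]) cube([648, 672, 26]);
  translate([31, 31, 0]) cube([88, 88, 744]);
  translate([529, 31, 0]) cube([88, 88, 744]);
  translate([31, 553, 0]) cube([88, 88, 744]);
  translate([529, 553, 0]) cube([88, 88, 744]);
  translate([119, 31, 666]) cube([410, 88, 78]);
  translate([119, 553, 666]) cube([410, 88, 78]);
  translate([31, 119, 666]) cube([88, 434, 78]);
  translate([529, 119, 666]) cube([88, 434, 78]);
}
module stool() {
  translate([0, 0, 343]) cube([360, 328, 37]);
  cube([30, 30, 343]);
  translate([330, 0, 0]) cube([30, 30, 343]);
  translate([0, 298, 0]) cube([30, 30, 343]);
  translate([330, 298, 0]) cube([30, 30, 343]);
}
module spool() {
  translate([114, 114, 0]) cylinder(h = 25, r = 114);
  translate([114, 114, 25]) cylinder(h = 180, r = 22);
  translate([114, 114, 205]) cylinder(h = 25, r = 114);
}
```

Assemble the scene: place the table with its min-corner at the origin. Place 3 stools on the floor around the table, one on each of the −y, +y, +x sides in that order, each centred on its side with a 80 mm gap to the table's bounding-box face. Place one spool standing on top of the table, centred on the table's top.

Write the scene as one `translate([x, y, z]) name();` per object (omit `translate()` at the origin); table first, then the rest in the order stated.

table();
translate([144, -408, 0]) stool();
translate([144, 752, 0]) stool();
translate([728, 172, 0]) stool();
translate([210, 222, 770]) spool();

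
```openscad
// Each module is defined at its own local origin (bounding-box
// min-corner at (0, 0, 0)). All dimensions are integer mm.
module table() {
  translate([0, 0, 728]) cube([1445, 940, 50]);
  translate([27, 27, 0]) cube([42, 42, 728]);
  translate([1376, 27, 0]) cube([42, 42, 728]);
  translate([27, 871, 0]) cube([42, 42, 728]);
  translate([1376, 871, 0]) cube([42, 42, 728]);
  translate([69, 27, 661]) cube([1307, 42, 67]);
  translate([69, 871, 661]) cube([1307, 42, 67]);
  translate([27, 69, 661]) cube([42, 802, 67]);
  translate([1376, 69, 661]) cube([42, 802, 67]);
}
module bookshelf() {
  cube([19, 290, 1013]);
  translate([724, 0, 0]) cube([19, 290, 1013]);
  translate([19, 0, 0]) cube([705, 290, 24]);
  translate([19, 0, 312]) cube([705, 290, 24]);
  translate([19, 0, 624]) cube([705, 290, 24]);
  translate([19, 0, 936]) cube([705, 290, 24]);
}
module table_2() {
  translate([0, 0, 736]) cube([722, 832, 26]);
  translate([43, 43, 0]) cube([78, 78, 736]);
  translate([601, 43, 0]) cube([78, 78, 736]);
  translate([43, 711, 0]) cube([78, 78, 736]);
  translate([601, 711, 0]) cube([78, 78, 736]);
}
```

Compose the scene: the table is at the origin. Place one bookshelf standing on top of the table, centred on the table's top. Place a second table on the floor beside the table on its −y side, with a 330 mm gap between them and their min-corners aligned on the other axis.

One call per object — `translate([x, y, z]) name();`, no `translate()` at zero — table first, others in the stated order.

table();
translate([351, 325, 778]) bookshelf();
translate([0, -1162, 0]) table_2();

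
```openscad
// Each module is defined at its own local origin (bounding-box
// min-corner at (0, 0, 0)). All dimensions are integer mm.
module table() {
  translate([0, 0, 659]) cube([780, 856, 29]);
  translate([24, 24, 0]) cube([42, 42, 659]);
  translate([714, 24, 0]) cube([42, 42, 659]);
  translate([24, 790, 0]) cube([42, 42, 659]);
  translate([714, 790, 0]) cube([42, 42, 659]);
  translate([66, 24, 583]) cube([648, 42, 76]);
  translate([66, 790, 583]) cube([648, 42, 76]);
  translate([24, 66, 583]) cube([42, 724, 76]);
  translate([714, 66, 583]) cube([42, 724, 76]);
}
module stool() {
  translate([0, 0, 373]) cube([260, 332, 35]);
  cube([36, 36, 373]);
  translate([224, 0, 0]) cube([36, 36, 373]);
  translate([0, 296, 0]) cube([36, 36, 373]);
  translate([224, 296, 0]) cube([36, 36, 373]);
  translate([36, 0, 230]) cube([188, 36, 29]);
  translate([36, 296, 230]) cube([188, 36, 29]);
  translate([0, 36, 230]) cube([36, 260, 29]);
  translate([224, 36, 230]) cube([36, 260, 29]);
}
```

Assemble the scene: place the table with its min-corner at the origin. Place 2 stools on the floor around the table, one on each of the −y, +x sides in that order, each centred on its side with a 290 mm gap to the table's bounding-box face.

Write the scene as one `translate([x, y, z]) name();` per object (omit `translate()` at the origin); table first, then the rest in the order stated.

table();
translate([260, -622, 0]) stool();
translate([1070, 262, 0]) stool();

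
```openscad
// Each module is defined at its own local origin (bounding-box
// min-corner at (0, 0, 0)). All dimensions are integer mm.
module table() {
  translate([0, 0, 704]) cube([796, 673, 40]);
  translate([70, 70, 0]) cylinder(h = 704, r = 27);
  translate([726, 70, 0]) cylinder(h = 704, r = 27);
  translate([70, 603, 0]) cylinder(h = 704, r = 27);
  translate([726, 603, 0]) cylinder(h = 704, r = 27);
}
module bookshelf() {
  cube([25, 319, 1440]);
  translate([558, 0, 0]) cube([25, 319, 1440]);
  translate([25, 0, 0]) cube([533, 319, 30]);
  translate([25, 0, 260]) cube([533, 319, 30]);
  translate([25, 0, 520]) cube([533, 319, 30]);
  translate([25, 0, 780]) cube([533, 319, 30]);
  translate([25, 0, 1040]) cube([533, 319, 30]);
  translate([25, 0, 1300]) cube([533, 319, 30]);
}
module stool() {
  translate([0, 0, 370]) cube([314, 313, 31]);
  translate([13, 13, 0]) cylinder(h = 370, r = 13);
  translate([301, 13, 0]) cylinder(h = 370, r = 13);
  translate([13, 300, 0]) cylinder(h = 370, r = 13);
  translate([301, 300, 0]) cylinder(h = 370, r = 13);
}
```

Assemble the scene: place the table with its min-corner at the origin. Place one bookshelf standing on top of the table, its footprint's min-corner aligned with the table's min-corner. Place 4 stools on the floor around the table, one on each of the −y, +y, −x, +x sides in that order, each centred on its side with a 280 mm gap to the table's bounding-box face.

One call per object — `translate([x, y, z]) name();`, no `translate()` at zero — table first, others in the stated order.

table();
translate([0, 0, 744]) bookshelf();
translate([241, -593, 0]) stool();
translate([241, 953, 0]) stool();
translate([-594, 180, 0]) stool();
translate([1076, 180, 0]) stool();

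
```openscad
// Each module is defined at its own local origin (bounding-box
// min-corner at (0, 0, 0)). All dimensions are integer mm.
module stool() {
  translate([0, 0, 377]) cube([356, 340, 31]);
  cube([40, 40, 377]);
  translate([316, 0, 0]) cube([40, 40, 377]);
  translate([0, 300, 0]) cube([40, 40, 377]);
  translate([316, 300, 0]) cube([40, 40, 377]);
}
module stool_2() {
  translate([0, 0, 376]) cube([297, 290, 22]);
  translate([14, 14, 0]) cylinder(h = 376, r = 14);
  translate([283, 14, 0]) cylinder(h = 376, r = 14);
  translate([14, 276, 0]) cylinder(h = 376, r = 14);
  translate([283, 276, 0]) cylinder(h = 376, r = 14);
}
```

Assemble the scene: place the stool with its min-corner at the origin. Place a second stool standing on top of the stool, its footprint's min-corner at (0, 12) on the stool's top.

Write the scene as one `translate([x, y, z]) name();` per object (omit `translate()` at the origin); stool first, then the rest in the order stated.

stool();
translate([0, 12, 408]) stool_2();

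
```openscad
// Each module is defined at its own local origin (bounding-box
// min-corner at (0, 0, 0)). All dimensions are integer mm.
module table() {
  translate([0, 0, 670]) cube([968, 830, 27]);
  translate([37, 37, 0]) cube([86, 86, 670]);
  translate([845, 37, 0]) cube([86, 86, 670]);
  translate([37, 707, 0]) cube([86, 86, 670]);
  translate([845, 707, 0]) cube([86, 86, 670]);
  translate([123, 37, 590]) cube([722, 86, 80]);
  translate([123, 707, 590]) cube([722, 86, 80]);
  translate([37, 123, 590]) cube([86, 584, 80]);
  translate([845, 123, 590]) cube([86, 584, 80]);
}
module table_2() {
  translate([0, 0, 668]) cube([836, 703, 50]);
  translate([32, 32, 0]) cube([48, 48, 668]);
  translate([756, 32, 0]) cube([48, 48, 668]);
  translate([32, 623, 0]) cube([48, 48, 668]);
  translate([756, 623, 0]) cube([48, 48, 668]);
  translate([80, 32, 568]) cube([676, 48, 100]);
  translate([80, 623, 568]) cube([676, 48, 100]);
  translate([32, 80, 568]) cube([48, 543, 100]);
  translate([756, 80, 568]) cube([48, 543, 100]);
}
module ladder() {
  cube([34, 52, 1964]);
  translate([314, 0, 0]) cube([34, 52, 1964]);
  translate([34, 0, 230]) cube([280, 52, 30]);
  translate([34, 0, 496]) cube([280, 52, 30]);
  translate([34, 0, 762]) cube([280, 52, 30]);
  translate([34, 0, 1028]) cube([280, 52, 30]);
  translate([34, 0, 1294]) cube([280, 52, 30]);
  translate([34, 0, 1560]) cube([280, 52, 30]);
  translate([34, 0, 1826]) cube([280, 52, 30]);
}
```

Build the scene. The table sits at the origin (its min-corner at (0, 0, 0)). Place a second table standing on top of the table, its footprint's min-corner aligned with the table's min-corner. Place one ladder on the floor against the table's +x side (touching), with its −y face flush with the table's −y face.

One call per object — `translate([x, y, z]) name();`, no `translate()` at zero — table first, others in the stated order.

table();
translate([0, 0, 697]) table_2();
translate([968, 0, 0]) ladder();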